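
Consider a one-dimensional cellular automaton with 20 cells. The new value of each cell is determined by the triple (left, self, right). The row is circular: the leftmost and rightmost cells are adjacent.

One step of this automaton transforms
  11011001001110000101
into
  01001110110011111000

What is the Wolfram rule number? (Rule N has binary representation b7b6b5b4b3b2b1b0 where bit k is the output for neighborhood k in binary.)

position 0: 111 → 0  (bit 7 = 0)
position 1: 110 → 1  (bit 6 = 1)
position 2: 101 → 0  (bit 5 = 0)
position 5: 100 → 1  (bit 4 = 1)
position 3: 011 → 0  (bit 3 = 0)
position 7: 010 → 0  (bit 2 = 0)
position 6: 001 → 1  (bit 1 = 1)
position 14: 000 → 1  (bit 0 = 1)
bits b7..b0 = 01010011 = 83

83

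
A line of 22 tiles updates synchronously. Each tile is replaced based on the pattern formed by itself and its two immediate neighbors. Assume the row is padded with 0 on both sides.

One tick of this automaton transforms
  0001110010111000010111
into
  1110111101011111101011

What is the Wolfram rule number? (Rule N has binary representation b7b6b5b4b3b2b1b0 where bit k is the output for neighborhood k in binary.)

243

position 4: 111 → 1  (bit 7 = 1)
position 5: 110 → 1  (bit 6 = 1)
position 9: 101 → 1  (bit 5 = 1)
position 6: 100 → 1  (bit 4 = 1)
position 3: 011 → 0  (bit 3 = 0)
position 8: 010 → 0  (bit 2 = 0)
position 2: 001 → 1  (bit 1 = 1)
position 0: 000 → 1  (bit 0 = 1)
bits b7..b0 = 11110011 = 243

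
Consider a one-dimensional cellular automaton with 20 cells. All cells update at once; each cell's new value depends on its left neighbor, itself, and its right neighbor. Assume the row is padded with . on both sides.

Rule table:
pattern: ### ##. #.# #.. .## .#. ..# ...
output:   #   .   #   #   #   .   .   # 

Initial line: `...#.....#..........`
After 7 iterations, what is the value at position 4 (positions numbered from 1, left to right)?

#

iteration 1: ##..####..##########
iteration 2: #.#.###.#.#########.
iteration 3: .#.###.#.#########.#
iteration 4: ..###.#.#########.#.
iteration 5: #.##.#.#########.#.#
iteration 6: .##.#.#########.#.#.
iteration 7: .#.#.#########.#.#.#
position 4 holds #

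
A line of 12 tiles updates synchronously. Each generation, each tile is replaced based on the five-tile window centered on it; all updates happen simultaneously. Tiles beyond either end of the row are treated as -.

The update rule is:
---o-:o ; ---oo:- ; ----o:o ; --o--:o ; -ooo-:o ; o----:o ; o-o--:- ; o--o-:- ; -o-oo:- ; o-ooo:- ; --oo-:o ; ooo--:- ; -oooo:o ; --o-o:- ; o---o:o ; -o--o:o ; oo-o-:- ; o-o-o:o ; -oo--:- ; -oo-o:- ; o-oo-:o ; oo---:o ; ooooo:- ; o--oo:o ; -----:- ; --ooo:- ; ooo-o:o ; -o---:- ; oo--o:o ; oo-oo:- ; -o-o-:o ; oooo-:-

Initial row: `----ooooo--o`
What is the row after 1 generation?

--o--o---o-o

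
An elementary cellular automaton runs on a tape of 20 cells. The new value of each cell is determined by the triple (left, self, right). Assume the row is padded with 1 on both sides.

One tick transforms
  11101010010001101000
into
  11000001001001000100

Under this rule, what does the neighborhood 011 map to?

At position 13 the neighborhood is 011; the next row has 1 there.

1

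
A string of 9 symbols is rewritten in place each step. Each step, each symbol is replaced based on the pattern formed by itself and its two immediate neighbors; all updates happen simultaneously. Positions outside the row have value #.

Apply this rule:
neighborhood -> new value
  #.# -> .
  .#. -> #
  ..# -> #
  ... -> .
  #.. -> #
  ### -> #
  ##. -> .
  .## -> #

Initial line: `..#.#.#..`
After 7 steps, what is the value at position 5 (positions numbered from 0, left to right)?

###.#.###
##..#.###
#.###.###
..##..###
###.#####
##..#####
#.#######
position 5 holds #

#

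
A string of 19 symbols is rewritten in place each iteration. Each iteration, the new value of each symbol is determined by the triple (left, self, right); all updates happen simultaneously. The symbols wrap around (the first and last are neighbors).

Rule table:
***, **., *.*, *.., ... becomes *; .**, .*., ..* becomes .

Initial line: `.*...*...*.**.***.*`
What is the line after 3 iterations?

*.*.**..**..*.**.**

*.**..**..*.**.***.
.*.**..**..*.**.***
*.*.**..**..*.**.**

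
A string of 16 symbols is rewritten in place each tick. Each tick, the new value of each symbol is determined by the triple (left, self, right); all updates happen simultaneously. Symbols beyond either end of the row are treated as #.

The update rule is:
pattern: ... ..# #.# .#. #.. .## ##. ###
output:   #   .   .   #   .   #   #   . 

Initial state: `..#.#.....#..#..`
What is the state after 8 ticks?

..#.#.#.#.#..#..

tick 1: ..#.#.###.#..#..
tick 2: ..#.#.#.#.#..#..
tick 3: ..#.#.#.#.#..#..  (fixed point — unchanged through tick 8)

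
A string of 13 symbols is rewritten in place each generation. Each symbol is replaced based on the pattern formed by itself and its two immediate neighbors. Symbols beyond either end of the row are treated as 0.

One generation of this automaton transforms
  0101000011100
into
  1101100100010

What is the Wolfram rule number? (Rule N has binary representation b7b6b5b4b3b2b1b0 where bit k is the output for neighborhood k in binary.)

22

position 9: 111 → 0  (bit 7 = 0)
position 10: 110 → 0  (bit 6 = 0)
position 2: 101 → 0  (bit 5 = 0)
position 4: 100 → 1  (bit 4 = 1)
position 8: 011 → 0  (bit 3 = 0)
position 1: 010 → 1  (bit 2 = 1)
position 0: 001 → 1  (bit 1 = 1)
position 5: 000 → 0  (bit 0 = 0)
bits b7..b0 = 00010110 = 22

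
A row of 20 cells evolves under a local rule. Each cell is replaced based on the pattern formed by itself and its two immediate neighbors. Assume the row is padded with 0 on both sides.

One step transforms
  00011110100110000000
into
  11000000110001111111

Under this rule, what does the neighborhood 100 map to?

At position 9 the neighborhood is 100; the next row has 1 there.

1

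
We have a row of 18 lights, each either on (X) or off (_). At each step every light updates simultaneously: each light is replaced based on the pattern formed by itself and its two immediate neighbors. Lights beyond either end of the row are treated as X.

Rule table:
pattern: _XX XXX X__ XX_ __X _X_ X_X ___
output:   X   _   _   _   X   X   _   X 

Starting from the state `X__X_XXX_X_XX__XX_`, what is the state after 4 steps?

__XX_X___X_X__XX__
_XX__X_XXX_X_XX__X
_X__XX_X___X_X__XX
_X_XX__X_XXX_X_XX_

_X_XX__X_XXX_X_XX_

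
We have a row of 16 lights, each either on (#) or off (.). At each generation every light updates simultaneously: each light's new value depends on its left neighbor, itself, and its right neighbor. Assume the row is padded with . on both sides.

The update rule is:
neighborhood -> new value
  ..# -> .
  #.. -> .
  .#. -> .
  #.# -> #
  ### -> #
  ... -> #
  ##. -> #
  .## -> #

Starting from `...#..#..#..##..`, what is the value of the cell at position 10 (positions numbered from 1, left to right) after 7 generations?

generation 1: ##..........##.#
generation 2: ##.########.###.
generation 3: ###############.
generation 4: ###############.  (fixed point — unchanged through generation 7)
position 10 holds #

#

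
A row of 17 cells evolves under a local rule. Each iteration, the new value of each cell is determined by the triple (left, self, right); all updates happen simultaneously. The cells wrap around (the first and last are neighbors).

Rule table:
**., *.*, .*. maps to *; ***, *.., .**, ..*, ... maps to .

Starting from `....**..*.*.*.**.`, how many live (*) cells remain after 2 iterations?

4

.....*..******.*.
.....*.......***.
count of *: 4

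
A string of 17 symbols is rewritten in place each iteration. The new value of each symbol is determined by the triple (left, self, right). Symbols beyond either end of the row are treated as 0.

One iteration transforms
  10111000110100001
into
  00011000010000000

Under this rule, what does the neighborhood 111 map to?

1

At position 3 the neighborhood is 111; the next row has 1 there.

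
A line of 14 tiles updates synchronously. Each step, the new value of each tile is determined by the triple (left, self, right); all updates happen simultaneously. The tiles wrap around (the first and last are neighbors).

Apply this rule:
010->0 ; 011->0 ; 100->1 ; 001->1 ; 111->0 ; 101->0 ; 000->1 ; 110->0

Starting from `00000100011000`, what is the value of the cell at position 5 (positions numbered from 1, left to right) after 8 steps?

0

11111011100111
00000000011000
11111111100111
00000000011000  (repeats step 2; period 2)
step 8: 00000000011000
position 5 holds 0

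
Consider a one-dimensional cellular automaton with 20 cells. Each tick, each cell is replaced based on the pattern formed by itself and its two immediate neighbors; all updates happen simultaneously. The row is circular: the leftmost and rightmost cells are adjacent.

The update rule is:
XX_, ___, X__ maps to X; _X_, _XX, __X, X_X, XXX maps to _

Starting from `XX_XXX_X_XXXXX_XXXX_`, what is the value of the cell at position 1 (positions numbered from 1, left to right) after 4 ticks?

_X___X_______X____X_
__XX__XXXXXX__XXX__X
X__XX______XX___XX__
_X__XXXXXX__XXX__XX_
position 1 holds _

_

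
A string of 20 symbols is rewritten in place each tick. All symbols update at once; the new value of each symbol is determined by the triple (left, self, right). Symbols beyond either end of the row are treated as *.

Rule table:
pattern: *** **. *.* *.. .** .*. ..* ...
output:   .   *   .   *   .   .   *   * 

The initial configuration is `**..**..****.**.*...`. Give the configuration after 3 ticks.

***.***...*..*..****

tick 1: .***.***...*..*..***
tick 2: ...*...****.**.**...
tick 3: ***.***...*..*..****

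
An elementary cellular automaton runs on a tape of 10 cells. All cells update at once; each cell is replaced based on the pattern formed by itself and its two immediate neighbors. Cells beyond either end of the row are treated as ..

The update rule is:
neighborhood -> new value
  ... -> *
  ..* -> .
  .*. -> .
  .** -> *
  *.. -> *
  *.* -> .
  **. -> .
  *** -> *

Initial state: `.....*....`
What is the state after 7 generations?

....*..*.*

****..****
***.*.***.
**....**.*
*.***.*...
..**...***
*.*.**.**.
....*..*.*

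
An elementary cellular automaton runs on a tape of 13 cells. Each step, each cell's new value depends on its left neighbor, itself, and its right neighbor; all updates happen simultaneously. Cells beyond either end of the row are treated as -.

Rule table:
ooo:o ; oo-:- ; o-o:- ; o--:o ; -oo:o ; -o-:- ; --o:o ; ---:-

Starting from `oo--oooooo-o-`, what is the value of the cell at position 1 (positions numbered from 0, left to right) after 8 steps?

o-ooooooo---o
--oooooo-o-o-
-oooooo-----o
oooooo-o---o-
ooooo---o-o-o
oooo-o-o-----
ooo-----o----
oo-o---o-o---
position 1 holds o

o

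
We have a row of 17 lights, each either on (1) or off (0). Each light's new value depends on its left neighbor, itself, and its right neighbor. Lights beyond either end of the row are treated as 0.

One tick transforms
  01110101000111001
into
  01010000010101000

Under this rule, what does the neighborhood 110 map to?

1

At position 3 the neighborhood is 110; the next row has 1 there.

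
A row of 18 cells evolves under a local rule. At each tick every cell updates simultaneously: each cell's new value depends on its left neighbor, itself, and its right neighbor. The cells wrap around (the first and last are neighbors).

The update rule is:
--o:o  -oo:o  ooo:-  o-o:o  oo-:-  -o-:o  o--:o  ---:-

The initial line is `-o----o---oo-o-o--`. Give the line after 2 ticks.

o--ooo--oo-oo----o

ooo--ooo-oo-ooooo-
o--ooo--oo-oo----o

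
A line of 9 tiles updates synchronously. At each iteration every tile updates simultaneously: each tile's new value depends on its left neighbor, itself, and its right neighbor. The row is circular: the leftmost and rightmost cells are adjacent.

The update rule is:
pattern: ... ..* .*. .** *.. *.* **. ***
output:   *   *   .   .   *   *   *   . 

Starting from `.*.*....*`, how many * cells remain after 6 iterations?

iteration 1: *.*.****.
iteration 2: .*.*...**
iteration 3: *.*.***.*
iteration 4: **.*..**.
iteration 5: .**.**.**
iteration 6: *.**.**.*
count of *: 6

6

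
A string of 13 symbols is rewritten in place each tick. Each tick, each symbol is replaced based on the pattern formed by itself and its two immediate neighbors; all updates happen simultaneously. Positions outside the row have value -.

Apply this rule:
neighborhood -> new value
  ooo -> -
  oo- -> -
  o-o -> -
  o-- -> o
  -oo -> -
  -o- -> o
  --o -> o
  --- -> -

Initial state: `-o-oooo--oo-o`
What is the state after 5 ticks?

oo-----oo---o
--o---o--o-oo
-ooo-ooooo---
o---------o--
oo-------ooo-

oo-------ooo-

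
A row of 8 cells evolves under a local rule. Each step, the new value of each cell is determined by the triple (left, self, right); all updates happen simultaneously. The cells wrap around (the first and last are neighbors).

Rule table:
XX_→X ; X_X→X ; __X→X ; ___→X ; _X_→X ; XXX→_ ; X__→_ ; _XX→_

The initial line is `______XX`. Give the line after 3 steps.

step 1: _XXXXX_X
step 2: X____XXX
step 3: X_XXX___

X_XXX___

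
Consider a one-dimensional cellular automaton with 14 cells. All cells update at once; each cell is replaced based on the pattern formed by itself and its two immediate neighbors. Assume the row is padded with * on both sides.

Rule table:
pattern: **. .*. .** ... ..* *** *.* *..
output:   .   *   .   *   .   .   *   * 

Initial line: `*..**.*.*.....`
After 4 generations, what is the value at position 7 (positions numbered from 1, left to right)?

.

.*...********.
****.........*
....********..
***.........*.
position 7 holds .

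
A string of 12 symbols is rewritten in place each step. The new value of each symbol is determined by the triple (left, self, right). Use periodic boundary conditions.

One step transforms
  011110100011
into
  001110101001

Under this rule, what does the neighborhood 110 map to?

1

At position 4 the neighborhood is 110; the next row has 1 there.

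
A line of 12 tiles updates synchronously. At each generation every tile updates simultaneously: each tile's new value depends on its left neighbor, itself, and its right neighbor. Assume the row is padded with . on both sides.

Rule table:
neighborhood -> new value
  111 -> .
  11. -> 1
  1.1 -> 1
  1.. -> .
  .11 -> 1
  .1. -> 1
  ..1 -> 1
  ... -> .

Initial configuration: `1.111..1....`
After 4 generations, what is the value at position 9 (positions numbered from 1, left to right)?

.

111.1.11....
1.111111....
111....1....
1.1...11....
position 9 holds .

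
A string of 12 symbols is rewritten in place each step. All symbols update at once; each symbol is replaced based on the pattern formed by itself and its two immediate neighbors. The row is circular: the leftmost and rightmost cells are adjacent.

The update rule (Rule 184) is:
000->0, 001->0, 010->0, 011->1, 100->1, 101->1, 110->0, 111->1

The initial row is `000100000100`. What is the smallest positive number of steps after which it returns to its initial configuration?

6

000010000010
000001000001
100000100000
010000010000
001000001000
000100000100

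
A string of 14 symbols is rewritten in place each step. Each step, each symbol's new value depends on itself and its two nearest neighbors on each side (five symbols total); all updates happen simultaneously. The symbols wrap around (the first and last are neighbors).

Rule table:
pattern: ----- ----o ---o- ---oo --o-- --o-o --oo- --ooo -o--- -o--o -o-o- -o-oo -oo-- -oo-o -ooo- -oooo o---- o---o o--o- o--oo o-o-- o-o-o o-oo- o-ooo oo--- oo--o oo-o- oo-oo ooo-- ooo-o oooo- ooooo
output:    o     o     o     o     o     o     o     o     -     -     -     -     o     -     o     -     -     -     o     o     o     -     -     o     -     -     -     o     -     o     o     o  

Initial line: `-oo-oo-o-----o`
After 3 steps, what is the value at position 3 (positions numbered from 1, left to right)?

o

---o---o--oooo
--oo--oo-oo-o-
-ooo-oo-o---o-
position 3 holds o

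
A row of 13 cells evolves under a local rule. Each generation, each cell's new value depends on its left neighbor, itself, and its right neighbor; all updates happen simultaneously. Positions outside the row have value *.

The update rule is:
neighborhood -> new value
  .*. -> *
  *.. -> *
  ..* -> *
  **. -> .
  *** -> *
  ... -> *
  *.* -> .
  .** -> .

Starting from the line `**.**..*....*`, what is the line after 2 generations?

*....*******.
.****.*****..

.****.*****..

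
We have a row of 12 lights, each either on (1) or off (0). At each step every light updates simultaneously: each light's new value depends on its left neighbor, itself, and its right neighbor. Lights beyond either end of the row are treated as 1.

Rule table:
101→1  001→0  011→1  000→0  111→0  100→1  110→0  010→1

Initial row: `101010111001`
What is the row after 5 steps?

step 1: 011111100101
step 2: 110000010111
step 3: 001000011100
step 4: 101100010010
step 5: 011010011011

011010011011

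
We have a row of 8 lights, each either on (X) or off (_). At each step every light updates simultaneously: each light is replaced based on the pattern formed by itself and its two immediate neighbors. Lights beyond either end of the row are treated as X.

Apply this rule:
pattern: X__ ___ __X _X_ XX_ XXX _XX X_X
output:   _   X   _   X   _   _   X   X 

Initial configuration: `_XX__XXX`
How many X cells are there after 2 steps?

XX___X__
___X_X__
count of X: 2

2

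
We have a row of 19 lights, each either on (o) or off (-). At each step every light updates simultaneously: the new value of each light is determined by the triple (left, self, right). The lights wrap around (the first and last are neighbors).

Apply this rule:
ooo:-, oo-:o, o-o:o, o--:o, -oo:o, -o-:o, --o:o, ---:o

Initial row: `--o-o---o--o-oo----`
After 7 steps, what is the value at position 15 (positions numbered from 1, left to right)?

o

step 1: ooooooooooooooooooo
step 2: -------------------
step 3: ooooooooooooooooooo  (repeats step 1; period 2)
step 7: ooooooooooooooooooo
position 15 holds o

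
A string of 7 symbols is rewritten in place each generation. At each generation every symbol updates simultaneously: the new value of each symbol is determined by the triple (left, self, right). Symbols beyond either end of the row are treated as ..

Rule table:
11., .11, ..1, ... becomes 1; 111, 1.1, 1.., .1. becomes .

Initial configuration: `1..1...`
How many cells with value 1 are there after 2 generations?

generation 1: ..1..11
generation 2: 11..111
count of 1: 5

5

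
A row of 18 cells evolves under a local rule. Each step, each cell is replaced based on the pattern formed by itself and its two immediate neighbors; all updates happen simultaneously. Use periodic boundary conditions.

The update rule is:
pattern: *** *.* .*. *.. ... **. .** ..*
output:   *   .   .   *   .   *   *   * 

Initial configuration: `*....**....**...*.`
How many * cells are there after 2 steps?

14

step 1: .*..****..****.*..
step 2: *.************..*.
count of *: 14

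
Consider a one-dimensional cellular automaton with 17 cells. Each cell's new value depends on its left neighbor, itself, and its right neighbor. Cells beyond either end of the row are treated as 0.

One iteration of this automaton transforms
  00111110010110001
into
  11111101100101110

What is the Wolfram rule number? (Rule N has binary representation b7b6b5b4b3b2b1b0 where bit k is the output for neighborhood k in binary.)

position 3: 111 → 1  (bit 7 = 1)
position 6: 110 → 0  (bit 6 = 0)
position 10: 101 → 0  (bit 5 = 0)
position 7: 100 → 1  (bit 4 = 1)
position 2: 011 → 1  (bit 3 = 1)
position 9: 010 → 0  (bit 2 = 0)
position 1: 001 → 1  (bit 1 = 1)
position 0: 000 → 1  (bit 0 = 1)
bits b7..b0 = 10011011 = 155

155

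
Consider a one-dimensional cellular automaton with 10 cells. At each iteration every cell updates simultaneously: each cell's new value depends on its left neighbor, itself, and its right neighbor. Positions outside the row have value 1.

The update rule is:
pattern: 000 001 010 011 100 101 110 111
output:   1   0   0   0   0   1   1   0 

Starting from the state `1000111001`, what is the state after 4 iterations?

1010001000
1100100010
0100001001
1001100000

1001100000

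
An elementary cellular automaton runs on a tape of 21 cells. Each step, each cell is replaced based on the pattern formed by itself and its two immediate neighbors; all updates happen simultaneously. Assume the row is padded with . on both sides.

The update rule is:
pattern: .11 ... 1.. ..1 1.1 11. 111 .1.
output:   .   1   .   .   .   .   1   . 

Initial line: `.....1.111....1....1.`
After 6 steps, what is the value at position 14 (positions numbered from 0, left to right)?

1111....1..11...11...
.11..11.......1....11
........11111...11...
1111111..111..1....11
.11111....1.....11...
..111..11...111....11
position 14 holds 1

1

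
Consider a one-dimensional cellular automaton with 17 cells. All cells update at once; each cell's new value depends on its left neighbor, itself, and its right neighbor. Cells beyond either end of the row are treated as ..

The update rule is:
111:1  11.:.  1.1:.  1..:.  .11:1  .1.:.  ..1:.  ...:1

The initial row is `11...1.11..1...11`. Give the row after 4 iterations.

111..1...1...111.

1..1...1.....1.1.
.....1...111.....
1111...1.11..1111
111..1...1...111.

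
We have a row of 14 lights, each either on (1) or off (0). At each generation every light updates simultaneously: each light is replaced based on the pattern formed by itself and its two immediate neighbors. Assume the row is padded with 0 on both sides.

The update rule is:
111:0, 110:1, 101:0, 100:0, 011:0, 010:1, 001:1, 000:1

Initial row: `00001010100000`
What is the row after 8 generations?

00001010100001

generation 1: 11111010101111
generation 2: 00001010100001
generation 3: 11111010101111  (repeats generation 1; period 2)
generation 8: 00001010100001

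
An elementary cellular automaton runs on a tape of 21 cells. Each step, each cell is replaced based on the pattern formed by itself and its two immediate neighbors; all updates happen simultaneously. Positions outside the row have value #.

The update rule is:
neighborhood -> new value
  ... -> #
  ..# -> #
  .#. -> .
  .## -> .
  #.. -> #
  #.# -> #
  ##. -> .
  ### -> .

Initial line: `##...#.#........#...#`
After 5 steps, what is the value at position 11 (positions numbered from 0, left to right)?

#

..###.#.########.###.
##...#.#........#...#  (repeats step 0; period 2)
step 5: ..###.#.########.###.
position 11 holds #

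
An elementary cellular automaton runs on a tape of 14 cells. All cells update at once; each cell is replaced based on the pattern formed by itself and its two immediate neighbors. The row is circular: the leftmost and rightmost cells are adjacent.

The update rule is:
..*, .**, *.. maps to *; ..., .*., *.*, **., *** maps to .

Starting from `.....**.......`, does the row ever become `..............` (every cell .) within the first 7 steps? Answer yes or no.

....**.*......
...**...*.....
..**.*.*.*....
.**.......*...
**.*.....*.*..
*...*...*...**
.*.*.*.*.*.**.
step 7 is .*.*.*.*.*.**., still not uniform .

no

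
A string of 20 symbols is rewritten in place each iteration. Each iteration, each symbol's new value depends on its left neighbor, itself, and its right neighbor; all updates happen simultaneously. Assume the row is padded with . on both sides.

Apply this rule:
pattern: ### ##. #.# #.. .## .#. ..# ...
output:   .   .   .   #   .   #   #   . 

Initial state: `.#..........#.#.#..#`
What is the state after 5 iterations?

###.######.....###..

###........##.#.####
...#......#...#.....
..###....###.###....
.#...#..#.......#...
###.######.....###..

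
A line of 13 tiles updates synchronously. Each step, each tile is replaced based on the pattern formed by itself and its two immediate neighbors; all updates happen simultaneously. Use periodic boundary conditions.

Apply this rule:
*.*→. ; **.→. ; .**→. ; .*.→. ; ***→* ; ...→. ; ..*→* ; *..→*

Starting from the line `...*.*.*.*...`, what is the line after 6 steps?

.*.........*.

..*.......*..
.*.*.....*.*.
*...*...*...*
.*.*.*.*.*.*.
*...........*
.*.........*.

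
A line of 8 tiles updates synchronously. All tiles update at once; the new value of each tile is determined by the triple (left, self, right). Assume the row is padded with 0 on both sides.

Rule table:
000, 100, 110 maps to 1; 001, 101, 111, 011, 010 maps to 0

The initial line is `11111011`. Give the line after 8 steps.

step 1: 00001001
step 2: 11100100
step 3: 00110011
step 4: 10011001
step 5: 01001100
step 6: 00100111
step 7: 10010001
step 8: 01001100

01001100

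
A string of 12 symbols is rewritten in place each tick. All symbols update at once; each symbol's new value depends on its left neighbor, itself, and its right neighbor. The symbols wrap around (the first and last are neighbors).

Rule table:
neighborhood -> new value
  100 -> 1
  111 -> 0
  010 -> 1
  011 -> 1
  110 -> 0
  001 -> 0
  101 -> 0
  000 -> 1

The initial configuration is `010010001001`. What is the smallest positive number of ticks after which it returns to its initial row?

2

tick 1: 011011101101
tick 2: 010010001001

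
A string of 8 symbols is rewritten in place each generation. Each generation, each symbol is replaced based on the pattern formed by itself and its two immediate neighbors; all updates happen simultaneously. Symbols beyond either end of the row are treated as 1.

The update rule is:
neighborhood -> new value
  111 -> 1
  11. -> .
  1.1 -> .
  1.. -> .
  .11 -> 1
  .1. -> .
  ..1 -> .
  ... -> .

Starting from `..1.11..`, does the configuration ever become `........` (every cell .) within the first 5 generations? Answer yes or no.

yes

....1...
........
all cells are . at generation 2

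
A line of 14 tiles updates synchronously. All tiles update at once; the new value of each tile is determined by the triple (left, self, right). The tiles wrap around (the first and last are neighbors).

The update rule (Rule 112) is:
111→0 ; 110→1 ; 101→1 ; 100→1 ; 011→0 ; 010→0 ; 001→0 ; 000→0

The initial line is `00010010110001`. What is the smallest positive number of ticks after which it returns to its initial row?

tick 1: 10001001011000
tick 2: 01000100101100
tick 3: 00100010010110
tick 4: 00010001001011
tick 5: 10001000100101
tick 6: 11000100010010
tick 7: 01100010001001
tick 8: 10110001000100
tick 9: 01011000100010
tick 10: 00101100010001
tick 11: 10010110001000
tick 12: 01001011000100
tick 13: 00100101100010
tick 14: 00010010110001

14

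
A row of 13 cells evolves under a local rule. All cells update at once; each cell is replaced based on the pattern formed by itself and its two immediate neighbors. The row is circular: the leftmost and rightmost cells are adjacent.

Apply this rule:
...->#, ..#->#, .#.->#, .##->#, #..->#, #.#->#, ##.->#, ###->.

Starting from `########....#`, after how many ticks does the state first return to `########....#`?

tick 1: .......######
tick 2: ########....#

2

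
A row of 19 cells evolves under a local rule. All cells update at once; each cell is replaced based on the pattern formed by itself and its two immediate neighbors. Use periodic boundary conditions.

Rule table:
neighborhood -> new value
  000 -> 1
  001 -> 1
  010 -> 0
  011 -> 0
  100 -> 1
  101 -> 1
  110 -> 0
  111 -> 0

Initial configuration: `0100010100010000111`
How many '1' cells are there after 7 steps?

12

1011101011101111000
0100010100010000111  (repeats step 0; period 2)
step 7: 1011101011101111000
count of 1: 12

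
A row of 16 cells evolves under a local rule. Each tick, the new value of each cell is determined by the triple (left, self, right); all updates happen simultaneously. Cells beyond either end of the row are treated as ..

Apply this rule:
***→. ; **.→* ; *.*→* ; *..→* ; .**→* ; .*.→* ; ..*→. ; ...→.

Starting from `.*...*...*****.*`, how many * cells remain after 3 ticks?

.**..**..*...***
.***.***.**..*.*
.*.***.*****.***
count of *: 12

12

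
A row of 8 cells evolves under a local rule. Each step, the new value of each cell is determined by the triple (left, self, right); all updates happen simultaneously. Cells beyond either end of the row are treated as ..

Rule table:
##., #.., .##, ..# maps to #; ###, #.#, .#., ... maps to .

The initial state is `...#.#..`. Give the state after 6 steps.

...#....

step 1: ..#...#.
step 2: .#.#.#.#
step 3: #.......
step 4: .#......
step 5: #.#.....
step 6: ...#....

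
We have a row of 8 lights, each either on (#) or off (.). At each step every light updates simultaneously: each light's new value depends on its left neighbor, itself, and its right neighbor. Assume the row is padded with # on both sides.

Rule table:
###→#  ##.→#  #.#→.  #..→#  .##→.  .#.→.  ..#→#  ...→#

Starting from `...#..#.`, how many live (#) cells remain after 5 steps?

###.##..
###..###
#####.##
#####..#
#######.
count of #: 7

7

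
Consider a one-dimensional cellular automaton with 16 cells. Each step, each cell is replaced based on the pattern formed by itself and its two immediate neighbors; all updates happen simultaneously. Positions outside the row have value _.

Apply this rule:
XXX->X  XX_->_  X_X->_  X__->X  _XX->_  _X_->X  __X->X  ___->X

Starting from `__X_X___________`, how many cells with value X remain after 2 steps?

11

XXX_XXXXXXXXXXXX
_X___XXXXXXXXXX_
count of X: 11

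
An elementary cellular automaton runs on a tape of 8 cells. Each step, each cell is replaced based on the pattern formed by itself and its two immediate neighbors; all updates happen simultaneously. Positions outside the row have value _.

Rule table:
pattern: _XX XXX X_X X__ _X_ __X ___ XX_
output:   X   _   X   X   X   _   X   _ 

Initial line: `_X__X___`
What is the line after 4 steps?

_X__XX__

step 1: _XX_XXXX
step 2: _X_XX___
step 3: _XXX_XXX
step 4: _X__XX__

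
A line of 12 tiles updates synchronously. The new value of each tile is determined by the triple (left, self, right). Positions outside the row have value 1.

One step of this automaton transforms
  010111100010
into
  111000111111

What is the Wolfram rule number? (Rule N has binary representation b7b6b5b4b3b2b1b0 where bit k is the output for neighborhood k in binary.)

position 4: 111 → 0  (bit 7 = 0)
position 6: 110 → 1  (bit 6 = 1)
position 0: 101 → 1  (bit 5 = 1)
position 7: 100 → 1  (bit 4 = 1)
position 3: 011 → 0  (bit 3 = 0)
position 1: 010 → 1  (bit 2 = 1)
position 9: 001 → 1  (bit 1 = 1)
position 8: 000 → 1  (bit 0 = 1)
bits b7..b0 = 01110111 = 119

119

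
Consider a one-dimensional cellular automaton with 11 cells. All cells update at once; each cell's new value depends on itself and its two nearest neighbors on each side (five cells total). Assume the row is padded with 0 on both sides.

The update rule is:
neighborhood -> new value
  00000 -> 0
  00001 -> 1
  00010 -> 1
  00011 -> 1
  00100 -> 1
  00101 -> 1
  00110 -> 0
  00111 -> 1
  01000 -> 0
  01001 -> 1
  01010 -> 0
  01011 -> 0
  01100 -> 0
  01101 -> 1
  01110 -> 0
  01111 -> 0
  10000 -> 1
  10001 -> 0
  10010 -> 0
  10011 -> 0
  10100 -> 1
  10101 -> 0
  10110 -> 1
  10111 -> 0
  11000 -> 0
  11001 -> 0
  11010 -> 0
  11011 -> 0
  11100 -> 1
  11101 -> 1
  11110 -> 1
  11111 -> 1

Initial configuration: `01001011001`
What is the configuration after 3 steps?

11101010001
10100010011
10100111000

10100111000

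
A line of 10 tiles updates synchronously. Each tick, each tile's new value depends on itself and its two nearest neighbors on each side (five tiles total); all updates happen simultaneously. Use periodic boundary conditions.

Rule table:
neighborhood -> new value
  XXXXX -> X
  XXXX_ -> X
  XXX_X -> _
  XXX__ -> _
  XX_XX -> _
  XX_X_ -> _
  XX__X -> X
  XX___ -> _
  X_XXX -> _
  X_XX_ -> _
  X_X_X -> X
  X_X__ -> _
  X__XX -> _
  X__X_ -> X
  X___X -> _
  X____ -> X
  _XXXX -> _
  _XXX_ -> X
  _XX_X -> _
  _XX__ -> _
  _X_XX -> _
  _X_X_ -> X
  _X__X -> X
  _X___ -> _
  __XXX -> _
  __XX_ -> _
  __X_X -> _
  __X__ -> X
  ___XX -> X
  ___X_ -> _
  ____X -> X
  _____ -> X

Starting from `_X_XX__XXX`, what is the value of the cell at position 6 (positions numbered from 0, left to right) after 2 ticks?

tick 1: _X___X__X_
tick 2: XX___XXXXX
position 6 holds X

X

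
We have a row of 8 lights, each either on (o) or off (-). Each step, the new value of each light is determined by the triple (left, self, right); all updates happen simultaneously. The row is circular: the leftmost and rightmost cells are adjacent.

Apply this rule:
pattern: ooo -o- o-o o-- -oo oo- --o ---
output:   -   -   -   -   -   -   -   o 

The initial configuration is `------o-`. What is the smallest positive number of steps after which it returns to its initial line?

ooooo---
------o-

2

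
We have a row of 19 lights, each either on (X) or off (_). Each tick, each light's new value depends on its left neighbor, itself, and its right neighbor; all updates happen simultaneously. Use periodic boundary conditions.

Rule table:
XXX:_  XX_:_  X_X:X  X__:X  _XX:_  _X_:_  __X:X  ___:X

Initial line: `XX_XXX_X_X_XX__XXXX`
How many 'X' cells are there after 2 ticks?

13

__X___X_X_X__XX____
XX_XXX_X_X_XX__XXXX
count of X: 13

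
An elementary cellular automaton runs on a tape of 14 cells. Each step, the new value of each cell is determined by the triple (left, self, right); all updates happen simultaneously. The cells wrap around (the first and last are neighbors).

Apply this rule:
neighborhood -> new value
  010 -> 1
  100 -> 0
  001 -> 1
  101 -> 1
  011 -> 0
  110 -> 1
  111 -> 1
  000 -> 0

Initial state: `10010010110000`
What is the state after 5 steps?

11011011011101

10110111010001
11011011110010
01101101110111
10110110111011
11011011011101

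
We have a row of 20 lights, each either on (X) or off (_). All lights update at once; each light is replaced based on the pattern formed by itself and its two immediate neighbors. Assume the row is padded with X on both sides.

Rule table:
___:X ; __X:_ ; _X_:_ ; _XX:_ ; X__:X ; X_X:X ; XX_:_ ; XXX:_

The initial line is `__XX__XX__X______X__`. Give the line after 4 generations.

_X__XX__X______X__X_

generation 1: X___X___X__XXXXX__X_
generation 2: _XX__XX__X______X__X
generation 3: X__X___X__XXXXX__X__
generation 4: _X__XX__X______X__X_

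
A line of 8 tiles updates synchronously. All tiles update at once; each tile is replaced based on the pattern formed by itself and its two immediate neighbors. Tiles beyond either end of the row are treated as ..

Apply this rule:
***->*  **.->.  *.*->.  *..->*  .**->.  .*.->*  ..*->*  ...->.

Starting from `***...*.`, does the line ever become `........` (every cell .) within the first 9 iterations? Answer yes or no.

.*.*.***
**.*..*.
...*****
..*.***.
.**..*.*
*..***.*
***.*..*
.*..****
****.**.
iteration 9 is ****.**., still not uniform .

no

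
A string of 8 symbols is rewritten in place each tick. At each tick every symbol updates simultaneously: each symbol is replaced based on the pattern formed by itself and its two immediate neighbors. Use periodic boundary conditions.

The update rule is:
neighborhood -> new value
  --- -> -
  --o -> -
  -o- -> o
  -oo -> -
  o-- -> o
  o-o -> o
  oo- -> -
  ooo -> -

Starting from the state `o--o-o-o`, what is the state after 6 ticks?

---o-oo-

tick 1: -o-oooo-
tick 2: -oo----o
tick 3: o--o---o
tick 4: -o-oo---
tick 5: -oo--o--
tick 6: ---o-oo-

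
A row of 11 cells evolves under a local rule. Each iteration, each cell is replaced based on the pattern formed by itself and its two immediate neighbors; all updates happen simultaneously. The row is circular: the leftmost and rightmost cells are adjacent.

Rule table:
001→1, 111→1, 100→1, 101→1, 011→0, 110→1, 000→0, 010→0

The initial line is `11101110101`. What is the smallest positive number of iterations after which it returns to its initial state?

iteration 1: 11110111010
iteration 2: 01111011101
iteration 3: 10111101110
iteration 4: 01011110111
iteration 5: 10101111011
iteration 6: 11010111101
iteration 7: 11101011110
iteration 8: 01110101111
iteration 9: 10111010111
iteration 10: 11011101011
iteration 11: 11101110101

11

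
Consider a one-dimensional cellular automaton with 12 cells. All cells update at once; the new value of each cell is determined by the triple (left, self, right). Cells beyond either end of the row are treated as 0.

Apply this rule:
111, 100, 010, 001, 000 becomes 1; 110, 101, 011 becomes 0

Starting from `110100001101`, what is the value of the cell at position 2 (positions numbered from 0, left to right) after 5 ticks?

000111110001
111011101111
010001000110
111111111001
011111110111
position 2 holds 1

1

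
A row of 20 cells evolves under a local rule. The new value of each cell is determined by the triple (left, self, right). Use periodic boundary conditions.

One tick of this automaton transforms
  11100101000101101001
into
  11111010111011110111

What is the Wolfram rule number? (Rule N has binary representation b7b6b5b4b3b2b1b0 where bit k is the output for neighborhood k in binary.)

251

position 0: 111 → 1  (bit 7 = 1)
position 2: 110 → 1  (bit 6 = 1)
position 6: 101 → 1  (bit 5 = 1)
position 3: 100 → 1  (bit 4 = 1)
position 13: 011 → 1  (bit 3 = 1)
position 5: 010 → 0  (bit 2 = 0)
position 4: 001 → 1  (bit 1 = 1)
position 9: 000 → 1  (bit 0 = 1)
bits b7..b0 = 11111011 = 251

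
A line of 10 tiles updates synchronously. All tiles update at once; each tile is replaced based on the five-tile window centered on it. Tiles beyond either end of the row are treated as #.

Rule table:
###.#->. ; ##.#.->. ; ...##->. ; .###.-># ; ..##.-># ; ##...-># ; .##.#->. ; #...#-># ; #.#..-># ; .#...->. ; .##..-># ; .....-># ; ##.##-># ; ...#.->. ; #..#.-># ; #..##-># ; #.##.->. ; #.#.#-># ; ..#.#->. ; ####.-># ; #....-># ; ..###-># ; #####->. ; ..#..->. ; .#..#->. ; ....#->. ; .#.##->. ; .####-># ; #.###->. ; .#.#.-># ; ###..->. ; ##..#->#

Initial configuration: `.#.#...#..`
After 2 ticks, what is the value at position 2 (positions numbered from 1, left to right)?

tick 1: .###.#...#
tick 2: #.#..#.#.#
position 2 holds .

.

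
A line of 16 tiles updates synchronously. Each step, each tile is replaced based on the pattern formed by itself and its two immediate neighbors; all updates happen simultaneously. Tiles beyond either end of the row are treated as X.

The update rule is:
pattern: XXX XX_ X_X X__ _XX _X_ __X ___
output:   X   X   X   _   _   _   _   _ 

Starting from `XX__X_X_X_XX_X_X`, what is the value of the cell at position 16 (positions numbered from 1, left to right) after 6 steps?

_

XX___X_X_X_XX_X_
XX____X_X_X_XX_X
XX_____X_X_X_XX_
XX______X_X_X_XX
XX_______X_X_X_X
XX________X_X_X_
position 16 holds _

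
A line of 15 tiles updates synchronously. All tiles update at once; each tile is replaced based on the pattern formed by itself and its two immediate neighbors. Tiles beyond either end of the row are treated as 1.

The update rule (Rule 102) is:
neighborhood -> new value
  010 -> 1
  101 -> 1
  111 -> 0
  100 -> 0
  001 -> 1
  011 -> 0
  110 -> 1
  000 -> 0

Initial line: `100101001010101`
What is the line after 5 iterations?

101111011111110
110001100000011
010010100000100
110111100001101
011000100010110

011000100010110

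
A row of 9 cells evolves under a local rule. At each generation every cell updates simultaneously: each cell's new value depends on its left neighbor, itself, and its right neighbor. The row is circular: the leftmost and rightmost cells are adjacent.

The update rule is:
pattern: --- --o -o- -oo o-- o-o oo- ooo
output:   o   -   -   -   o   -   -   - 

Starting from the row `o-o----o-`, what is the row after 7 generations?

ooo------

---ooo---
oo----ooo
--ooo----
o----oooo
-ooo-----
----ooooo
ooo------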